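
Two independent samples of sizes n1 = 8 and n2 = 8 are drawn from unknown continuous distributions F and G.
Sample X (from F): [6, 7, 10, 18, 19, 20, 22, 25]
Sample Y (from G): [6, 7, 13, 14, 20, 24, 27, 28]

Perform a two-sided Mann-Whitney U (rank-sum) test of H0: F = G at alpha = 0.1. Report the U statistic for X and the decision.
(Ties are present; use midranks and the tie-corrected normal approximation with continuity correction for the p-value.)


Step 1: Combine and sort all 16 observations; assign midranks.
sorted (value, group): (6,X), (6,Y), (7,X), (7,Y), (10,X), (13,Y), (14,Y), (18,X), (19,X), (20,X), (20,Y), (22,X), (24,Y), (25,X), (27,Y), (28,Y)
ranks: 6->1.5, 6->1.5, 7->3.5, 7->3.5, 10->5, 13->6, 14->7, 18->8, 19->9, 20->10.5, 20->10.5, 22->12, 24->13, 25->14, 27->15, 28->16
Step 2: Rank sum for X: R1 = 1.5 + 3.5 + 5 + 8 + 9 + 10.5 + 12 + 14 = 63.5.
Step 3: U_X = R1 - n1(n1+1)/2 = 63.5 - 8*9/2 = 63.5 - 36 = 27.5.
       U_Y = n1*n2 - U_X = 64 - 27.5 = 36.5.
Step 4: Ties are present, so use the tie-corrected normal approximation (with continuity correction) for the p-value.
Step 5: p-value = 0.673745; compare to alpha = 0.1. fail to reject H0.

U_X = 27.5, p = 0.673745, fail to reject H0 at alpha = 0.1.


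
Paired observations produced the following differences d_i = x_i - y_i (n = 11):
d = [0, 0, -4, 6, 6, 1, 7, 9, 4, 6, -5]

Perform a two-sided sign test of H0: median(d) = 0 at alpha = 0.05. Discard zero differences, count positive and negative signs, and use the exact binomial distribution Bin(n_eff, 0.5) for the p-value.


Step 1: Discard zero differences. Original n = 11; n_eff = number of nonzero differences = 9.
Nonzero differences (with sign): -4, +6, +6, +1, +7, +9, +4, +6, -5
Step 2: Count signs: positive = 7, negative = 2.
Step 3: Under H0: P(positive) = 0.5, so the number of positives S ~ Bin(9, 0.5).
Step 4: Two-sided exact p-value = sum of Bin(9,0.5) probabilities at or below the observed probability = 0.179688.
Step 5: alpha = 0.05. fail to reject H0.

n_eff = 9, pos = 7, neg = 2, p = 0.179688, fail to reject H0.


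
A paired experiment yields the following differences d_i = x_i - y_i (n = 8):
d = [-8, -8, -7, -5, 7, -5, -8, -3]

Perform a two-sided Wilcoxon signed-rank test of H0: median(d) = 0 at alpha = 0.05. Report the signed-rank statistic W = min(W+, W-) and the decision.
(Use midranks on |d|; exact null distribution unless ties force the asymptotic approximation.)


Step 1: Drop any zero differences (none here) and take |d_i|.
|d| = [8, 8, 7, 5, 7, 5, 8, 3]
Step 2: Midrank |d_i| (ties get averaged ranks).
ranks: |8|->7, |8|->7, |7|->4.5, |5|->2.5, |7|->4.5, |5|->2.5, |8|->7, |3|->1
Step 3: Attach original signs; sum ranks with positive sign and with negative sign.
W+ = 4.5 = 4.5
W- = 7 + 7 + 4.5 + 2.5 + 2.5 + 7 + 1 = 31.5
(Check: W+ + W- = 36 should equal n(n+1)/2 = 36.)
Step 4: Test statistic W = min(W+, W-) = 4.5.
Step 5: Ties in |d|, so use the tie-corrected normal approximation.
        E[W] = n(n+1)/4 = 8*9/4 = 18.
        Tie groups: |d|=5 (t=2), |d|=7 (t=2), |d|=8 (t=3); sum(t^3 - t) = 36.
        Var[W] = n(n+1)(2n+1)/24 - sum(t^3-t)/48 = 1224/24 - 36/48 = 50.25.
        z = (W - E[W]) / sqrt(Var[W]) = (4.5 - 18) / 7.0887 = -1.9044.
        Two-sided p = 2*Phi(z) = 0.056854.
Step 6: alpha = 0.05. fail to reject H0.

W+ = 4.5, W- = 31.5, W = min = 4.5, p = 0.056854, fail to reject H0.


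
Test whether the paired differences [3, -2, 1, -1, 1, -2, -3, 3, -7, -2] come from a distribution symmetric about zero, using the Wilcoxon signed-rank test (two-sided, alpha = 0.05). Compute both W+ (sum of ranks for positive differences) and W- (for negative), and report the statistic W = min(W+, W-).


Step 1: Drop any zero differences (none here) and take |d_i|.
|d| = [3, 2, 1, 1, 1, 2, 3, 3, 7, 2]
Step 2: Midrank |d_i| (ties get averaged ranks).
ranks: |3|->8, |2|->5, |1|->2, |1|->2, |1|->2, |2|->5, |3|->8, |3|->8, |7|->10, |2|->5
Step 3: Attach original signs; sum ranks with positive sign and with negative sign.
W+ = 8 + 2 + 2 + 8 = 20
W- = 5 + 2 + 5 + 8 + 10 + 5 = 35
(Check: W+ + W- = 55 should equal n(n+1)/2 = 55.)
Step 4: Test statistic W = min(W+, W-) = 20.
Step 5: Ties in |d|, so use the tie-corrected normal approximation.
        E[W] = n(n+1)/4 = 10*11/4 = 27.5.
        Tie groups: |d|=1 (t=3), |d|=2 (t=3), |d|=3 (t=3); sum(t^3 - t) = 72.
        Var[W] = n(n+1)(2n+1)/24 - sum(t^3-t)/48 = 2310/24 - 72/48 = 94.75.
        z = (W - E[W]) / sqrt(Var[W]) = (20 - 27.5) / 9.7340 = -0.7705.
        Two-sided p = 2*Phi(z) = 0.441004.
Step 6: alpha = 0.05. fail to reject H0.

W+ = 20, W- = 35, W = min = 20, p = 0.441004, fail to reject H0.


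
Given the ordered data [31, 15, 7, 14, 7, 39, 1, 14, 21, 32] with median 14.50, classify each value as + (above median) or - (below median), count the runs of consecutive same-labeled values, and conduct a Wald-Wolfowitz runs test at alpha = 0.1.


Step 1: Compute median = 14.50; label A = above, B = below.
Labels in order: AABBBABBAA  (n_A = 5, n_B = 5)
Step 2: Count runs R = 5.
Step 3: Under H0 (random ordering), E[R] = 2*n_A*n_B/(n_A+n_B) + 1 = 2*5*5/10 + 1 = 6.0000.
        Var[R] = 2*n_A*n_B*(2*n_A*n_B - n_A - n_B) / ((n_A+n_B)^2 * (n_A+n_B-1)) = 2000/900 = 2.2222.
        SD[R] = 1.4907.
Step 4: Continuity-corrected z = (R + 0.5 - E[R]) / SD[R] = (5 + 0.5 - 6.0000) / 1.4907 = -0.3354.
Step 5: Two-sided p-value via normal approximation = 2*(1 - Phi(|z|)) = 0.737316.
Step 6: alpha = 0.1. fail to reject H0.

R = 5, z = -0.3354, p = 0.737316, fail to reject H0.


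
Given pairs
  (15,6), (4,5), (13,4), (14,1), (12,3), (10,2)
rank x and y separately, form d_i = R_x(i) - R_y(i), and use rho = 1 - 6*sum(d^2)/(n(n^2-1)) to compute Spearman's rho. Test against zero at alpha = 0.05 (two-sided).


Step 1: Rank x and y separately (midranks; no ties here).
rank(x): 15->6, 4->1, 13->4, 14->5, 12->3, 10->2
rank(y): 6->6, 5->5, 4->4, 1->1, 3->3, 2->2
Step 2: d_i = R_x(i) - R_y(i); compute d_i^2.
  (6-6)^2=0, (1-5)^2=16, (4-4)^2=0, (5-1)^2=16, (3-3)^2=0, (2-2)^2=0
sum(d^2) = 32.
Step 3: rho = 1 - 6*32 / (6*(6^2 - 1)) = 1 - 192/210 = 0.085714.
Step 4: Under H0, t = rho * sqrt((n-2)/(1-rho^2)) = 0.1721 ~ t(4).
Step 5: Two-sided p-value from the t-distribution with 4 df = 0.871743.
Step 6: alpha = 0.05. fail to reject H0.

rho = 0.0857, p = 0.871743, fail to reject H0 at alpha = 0.05.


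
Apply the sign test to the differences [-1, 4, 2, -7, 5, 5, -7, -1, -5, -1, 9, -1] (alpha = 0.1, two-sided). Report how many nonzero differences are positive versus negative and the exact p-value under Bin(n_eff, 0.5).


Step 1: Discard zero differences. Original n = 12; n_eff = number of nonzero differences = 12.
Nonzero differences (with sign): -1, +4, +2, -7, +5, +5, -7, -1, -5, -1, +9, -1
Step 2: Count signs: positive = 5, negative = 7.
Step 3: Under H0: P(positive) = 0.5, so the number of positives S ~ Bin(12, 0.5).
Step 4: Two-sided exact p-value = sum of Bin(12,0.5) probabilities at or below the observed probability = 0.774414.
Step 5: alpha = 0.1. fail to reject H0.

n_eff = 12, pos = 5, neg = 7, p = 0.774414, fail to reject H0.


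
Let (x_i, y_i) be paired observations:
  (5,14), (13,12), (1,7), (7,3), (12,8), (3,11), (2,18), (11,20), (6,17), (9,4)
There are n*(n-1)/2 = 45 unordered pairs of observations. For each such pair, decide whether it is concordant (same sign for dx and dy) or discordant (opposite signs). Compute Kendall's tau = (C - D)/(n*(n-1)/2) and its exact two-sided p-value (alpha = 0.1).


Step 1: Enumerate the 45 unordered pairs (i,j) with i<j and classify each by sign(x_j-x_i) * sign(y_j-y_i).
  (1,2):dx=+8,dy=-2->D; (1,3):dx=-4,dy=-7->C; (1,4):dx=+2,dy=-11->D; (1,5):dx=+7,dy=-6->D
  (1,6):dx=-2,dy=-3->C; (1,7):dx=-3,dy=+4->D; (1,8):dx=+6,dy=+6->C; (1,9):dx=+1,dy=+3->C
  (1,10):dx=+4,dy=-10->D; (2,3):dx=-12,dy=-5->C; (2,4):dx=-6,dy=-9->C; (2,5):dx=-1,dy=-4->C
  (2,6):dx=-10,dy=-1->C; (2,7):dx=-11,dy=+6->D; (2,8):dx=-2,dy=+8->D; (2,9):dx=-7,dy=+5->D
  (2,10):dx=-4,dy=-8->C; (3,4):dx=+6,dy=-4->D; (3,5):dx=+11,dy=+1->C; (3,6):dx=+2,dy=+4->C
  (3,7):dx=+1,dy=+11->C; (3,8):dx=+10,dy=+13->C; (3,9):dx=+5,dy=+10->C; (3,10):dx=+8,dy=-3->D
  (4,5):dx=+5,dy=+5->C; (4,6):dx=-4,dy=+8->D; (4,7):dx=-5,dy=+15->D; (4,8):dx=+4,dy=+17->C
  (4,9):dx=-1,dy=+14->D; (4,10):dx=+2,dy=+1->C; (5,6):dx=-9,dy=+3->D; (5,7):dx=-10,dy=+10->D
  (5,8):dx=-1,dy=+12->D; (5,9):dx=-6,dy=+9->D; (5,10):dx=-3,dy=-4->C; (6,7):dx=-1,dy=+7->D
  (6,8):dx=+8,dy=+9->C; (6,9):dx=+3,dy=+6->C; (6,10):dx=+6,dy=-7->D; (7,8):dx=+9,dy=+2->C
  (7,9):dx=+4,dy=-1->D; (7,10):dx=+7,dy=-14->D; (8,9):dx=-5,dy=-3->C; (8,10):dx=-2,dy=-16->C
  (9,10):dx=+3,dy=-13->D
Step 2: C = 23, D = 22, total pairs = 45.
Step 3: tau = (C - D)/(n(n-1)/2) = (23 - 22)/45 = 0.022222.
Step 4: Exact two-sided p-value (enumerate n! = 3628800 permutations of y under H0): p = 1.000000.
Step 5: alpha = 0.1. fail to reject H0.

tau_b = 0.0222 (C=23, D=22), p = 1.000000, fail to reject H0.


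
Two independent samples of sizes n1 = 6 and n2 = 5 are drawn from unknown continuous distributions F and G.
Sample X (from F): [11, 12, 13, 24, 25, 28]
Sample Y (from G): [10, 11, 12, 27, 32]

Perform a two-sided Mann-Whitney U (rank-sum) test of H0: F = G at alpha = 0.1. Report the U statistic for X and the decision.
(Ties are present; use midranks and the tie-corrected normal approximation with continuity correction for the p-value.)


Step 1: Combine and sort all 11 observations; assign midranks.
sorted (value, group): (10,Y), (11,X), (11,Y), (12,X), (12,Y), (13,X), (24,X), (25,X), (27,Y), (28,X), (32,Y)
ranks: 10->1, 11->2.5, 11->2.5, 12->4.5, 12->4.5, 13->6, 24->7, 25->8, 27->9, 28->10, 32->11
Step 2: Rank sum for X: R1 = 2.5 + 4.5 + 6 + 7 + 8 + 10 = 38.
Step 3: U_X = R1 - n1(n1+1)/2 = 38 - 6*7/2 = 38 - 21 = 17.
       U_Y = n1*n2 - U_X = 30 - 17 = 13.
Step 4: Ties are present, so use the tie-corrected normal approximation (with continuity correction) for the p-value.
Step 5: p-value = 0.783228; compare to alpha = 0.1. fail to reject H0.

U_X = 17, p = 0.783228, fail to reject H0 at alpha = 0.1.


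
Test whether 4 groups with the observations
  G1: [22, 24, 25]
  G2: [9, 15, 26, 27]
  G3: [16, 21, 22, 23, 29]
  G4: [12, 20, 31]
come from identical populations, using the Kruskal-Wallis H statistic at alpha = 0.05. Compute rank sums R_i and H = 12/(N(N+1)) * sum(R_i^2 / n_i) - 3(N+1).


Step 1: Combine all N = 15 observations and assign midranks.
sorted (value, group, rank): (9,G2,1), (12,G4,2), (15,G2,3), (16,G3,4), (20,G4,5), (21,G3,6), (22,G1,7.5), (22,G3,7.5), (23,G3,9), (24,G1,10), (25,G1,11), (26,G2,12), (27,G2,13), (29,G3,14), (31,G4,15)
Step 2: Sum ranks within each group.
R_1 = 28.5 (n_1 = 3)
R_2 = 29 (n_2 = 4)
R_3 = 40.5 (n_3 = 5)
R_4 = 22 (n_4 = 3)
Step 3: H = 12/(N(N+1)) * sum(R_i^2/n_i) - 3(N+1)
     = 12/(15*16) * (28.5^2/3 + 29^2/4 + 40.5^2/5 + 22^2/3) - 3*16
     = 0.050000 * 970.383 - 48
     = 0.519167.
Step 4: Ties present; correction factor C = 1 - 6/(15^3 - 15) = 0.998214. Corrected H = 0.519167 / 0.998214 = 0.520095.
Step 5: Under H0, H ~ chi^2(3); p-value = 0.914455.
Step 6: alpha = 0.05. fail to reject H0.

H = 0.5201, df = 3, p = 0.914455, fail to reject H0.


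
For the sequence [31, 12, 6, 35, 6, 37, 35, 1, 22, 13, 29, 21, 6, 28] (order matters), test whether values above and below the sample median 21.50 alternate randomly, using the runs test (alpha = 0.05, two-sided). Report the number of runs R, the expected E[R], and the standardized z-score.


Step 1: Compute median = 21.50; label A = above, B = below.
Labels in order: ABBABAABABABBA  (n_A = 7, n_B = 7)
Step 2: Count runs R = 11.
Step 3: Under H0 (random ordering), E[R] = 2*n_A*n_B/(n_A+n_B) + 1 = 2*7*7/14 + 1 = 8.0000.
        Var[R] = 2*n_A*n_B*(2*n_A*n_B - n_A - n_B) / ((n_A+n_B)^2 * (n_A+n_B-1)) = 8232/2548 = 3.2308.
        SD[R] = 1.7974.
Step 4: Continuity-corrected z = (R - 0.5 - E[R]) / SD[R] = (11 - 0.5 - 8.0000) / 1.7974 = 1.3909.
Step 5: Two-sided p-value via normal approximation = 2*(1 - Phi(|z|)) = 0.164264.
Step 6: alpha = 0.05. fail to reject H0.

R = 11, z = 1.3909, p = 0.164264, fail to reject H0.


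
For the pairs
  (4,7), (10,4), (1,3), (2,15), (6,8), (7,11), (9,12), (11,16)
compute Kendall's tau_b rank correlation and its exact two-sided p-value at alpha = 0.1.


Step 1: Enumerate the 28 unordered pairs (i,j) with i<j and classify each by sign(x_j-x_i) * sign(y_j-y_i).
  (1,2):dx=+6,dy=-3->D; (1,3):dx=-3,dy=-4->C; (1,4):dx=-2,dy=+8->D; (1,5):dx=+2,dy=+1->C
  (1,6):dx=+3,dy=+4->C; (1,7):dx=+5,dy=+5->C; (1,8):dx=+7,dy=+9->C; (2,3):dx=-9,dy=-1->C
  (2,4):dx=-8,dy=+11->D; (2,5):dx=-4,dy=+4->D; (2,6):dx=-3,dy=+7->D; (2,7):dx=-1,dy=+8->D
  (2,8):dx=+1,dy=+12->C; (3,4):dx=+1,dy=+12->C; (3,5):dx=+5,dy=+5->C; (3,6):dx=+6,dy=+8->C
  (3,7):dx=+8,dy=+9->C; (3,8):dx=+10,dy=+13->C; (4,5):dx=+4,dy=-7->D; (4,6):dx=+5,dy=-4->D
  (4,7):dx=+7,dy=-3->D; (4,8):dx=+9,dy=+1->C; (5,6):dx=+1,dy=+3->C; (5,7):dx=+3,dy=+4->C
  (5,8):dx=+5,dy=+8->C; (6,7):dx=+2,dy=+1->C; (6,8):dx=+4,dy=+5->C; (7,8):dx=+2,dy=+4->C
Step 2: C = 19, D = 9, total pairs = 28.
Step 3: tau = (C - D)/(n(n-1)/2) = (19 - 9)/28 = 0.357143.
Step 4: Exact two-sided p-value (enumerate n! = 40320 permutations of y under H0): p = 0.275099.
Step 5: alpha = 0.1. fail to reject H0.

tau_b = 0.3571 (C=19, D=9), p = 0.275099, fail to reject H0.


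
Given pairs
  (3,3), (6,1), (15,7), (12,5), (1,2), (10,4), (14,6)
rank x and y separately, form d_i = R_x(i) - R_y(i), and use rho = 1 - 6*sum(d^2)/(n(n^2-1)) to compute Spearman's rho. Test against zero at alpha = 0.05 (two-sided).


Step 1: Rank x and y separately (midranks; no ties here).
rank(x): 3->2, 6->3, 15->7, 12->5, 1->1, 10->4, 14->6
rank(y): 3->3, 1->1, 7->7, 5->5, 2->2, 4->4, 6->6
Step 2: d_i = R_x(i) - R_y(i); compute d_i^2.
  (2-3)^2=1, (3-1)^2=4, (7-7)^2=0, (5-5)^2=0, (1-2)^2=1, (4-4)^2=0, (6-6)^2=0
sum(d^2) = 6.
Step 3: rho = 1 - 6*6 / (7*(7^2 - 1)) = 1 - 36/336 = 0.892857.
Step 4: Under H0, t = rho * sqrt((n-2)/(1-rho^2)) = 4.4333 ~ t(5).
Step 5: Two-sided p-value from the t-distribution with 5 df = 0.006807.
Step 6: alpha = 0.05. reject H0.

rho = 0.8929, p = 0.006807, reject H0 at alpha = 0.05.


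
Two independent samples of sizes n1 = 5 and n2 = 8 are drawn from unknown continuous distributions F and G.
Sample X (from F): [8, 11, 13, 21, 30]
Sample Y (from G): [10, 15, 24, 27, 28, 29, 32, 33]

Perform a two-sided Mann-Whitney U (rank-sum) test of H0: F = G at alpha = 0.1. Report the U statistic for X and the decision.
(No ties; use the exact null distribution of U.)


Step 1: Combine and sort all 13 observations; assign midranks.
sorted (value, group): (8,X), (10,Y), (11,X), (13,X), (15,Y), (21,X), (24,Y), (27,Y), (28,Y), (29,Y), (30,X), (32,Y), (33,Y)
ranks: 8->1, 10->2, 11->3, 13->4, 15->5, 21->6, 24->7, 27->8, 28->9, 29->10, 30->11, 32->12, 33->13
Step 2: Rank sum for X: R1 = 1 + 3 + 4 + 6 + 11 = 25.
Step 3: U_X = R1 - n1(n1+1)/2 = 25 - 5*6/2 = 25 - 15 = 10.
       U_Y = n1*n2 - U_X = 40 - 10 = 30.
Step 4: No ties, so the exact null distribution of U (based on enumerating the C(13,5) = 1287 equally likely rank assignments) gives the two-sided p-value.
Step 5: p-value = 0.170940; compare to alpha = 0.1. fail to reject H0.

U_X = 10, p = 0.170940, fail to reject H0 at alpha = 0.1.


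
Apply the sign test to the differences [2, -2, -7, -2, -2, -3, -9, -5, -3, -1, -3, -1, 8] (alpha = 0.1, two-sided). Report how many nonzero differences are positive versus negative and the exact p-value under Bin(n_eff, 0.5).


Step 1: Discard zero differences. Original n = 13; n_eff = number of nonzero differences = 13.
Nonzero differences (with sign): +2, -2, -7, -2, -2, -3, -9, -5, -3, -1, -3, -1, +8
Step 2: Count signs: positive = 2, negative = 11.
Step 3: Under H0: P(positive) = 0.5, so the number of positives S ~ Bin(13, 0.5).
Step 4: Two-sided exact p-value = sum of Bin(13,0.5) probabilities at or below the observed probability = 0.022461.
Step 5: alpha = 0.1. reject H0.

n_eff = 13, pos = 2, neg = 11, p = 0.022461, reject H0.


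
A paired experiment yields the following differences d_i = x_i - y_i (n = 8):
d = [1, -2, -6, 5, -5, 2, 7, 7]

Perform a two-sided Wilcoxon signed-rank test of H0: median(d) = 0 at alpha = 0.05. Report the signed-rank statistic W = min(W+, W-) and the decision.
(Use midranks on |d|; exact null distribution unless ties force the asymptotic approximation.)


Step 1: Drop any zero differences (none here) and take |d_i|.
|d| = [1, 2, 6, 5, 5, 2, 7, 7]
Step 2: Midrank |d_i| (ties get averaged ranks).
ranks: |1|->1, |2|->2.5, |6|->6, |5|->4.5, |5|->4.5, |2|->2.5, |7|->7.5, |7|->7.5
Step 3: Attach original signs; sum ranks with positive sign and with negative sign.
W+ = 1 + 4.5 + 2.5 + 7.5 + 7.5 = 23
W- = 2.5 + 6 + 4.5 = 13
(Check: W+ + W- = 36 should equal n(n+1)/2 = 36.)
Step 4: Test statistic W = min(W+, W-) = 13.
Step 5: Ties in |d|, so use the tie-corrected normal approximation.
        E[W] = n(n+1)/4 = 8*9/4 = 18.
        Tie groups: |d|=2 (t=2), |d|=5 (t=2), |d|=7 (t=2); sum(t^3 - t) = 18.
        Var[W] = n(n+1)(2n+1)/24 - sum(t^3-t)/48 = 1224/24 - 18/48 = 50.625.
        z = (W - E[W]) / sqrt(Var[W]) = (13 - 18) / 7.1151 = -0.7027.
        Two-sided p = 2*Phi(z) = 0.482225.
Step 6: alpha = 0.05. fail to reject H0.

W+ = 23, W- = 13, W = min = 13, p = 0.482225, fail to reject H0.


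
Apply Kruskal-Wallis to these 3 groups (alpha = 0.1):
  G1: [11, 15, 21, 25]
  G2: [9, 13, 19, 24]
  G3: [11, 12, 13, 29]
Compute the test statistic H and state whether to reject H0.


Step 1: Combine all N = 12 observations and assign midranks.
sorted (value, group, rank): (9,G2,1), (11,G1,2.5), (11,G3,2.5), (12,G3,4), (13,G2,5.5), (13,G3,5.5), (15,G1,7), (19,G2,8), (21,G1,9), (24,G2,10), (25,G1,11), (29,G3,12)
Step 2: Sum ranks within each group.
R_1 = 29.5 (n_1 = 4)
R_2 = 24.5 (n_2 = 4)
R_3 = 24 (n_3 = 4)
Step 3: H = 12/(N(N+1)) * sum(R_i^2/n_i) - 3(N+1)
     = 12/(12*13) * (29.5^2/4 + 24.5^2/4 + 24^2/4) - 3*13
     = 0.076923 * 511.625 - 39
     = 0.355769.
Step 4: Ties present; correction factor C = 1 - 12/(12^3 - 12) = 0.993007. Corrected H = 0.355769 / 0.993007 = 0.358275.
Step 5: Under H0, H ~ chi^2(2); p-value = 0.835991.
Step 6: alpha = 0.1. fail to reject H0.

H = 0.3583, df = 2, p = 0.835991, fail to reject H0.


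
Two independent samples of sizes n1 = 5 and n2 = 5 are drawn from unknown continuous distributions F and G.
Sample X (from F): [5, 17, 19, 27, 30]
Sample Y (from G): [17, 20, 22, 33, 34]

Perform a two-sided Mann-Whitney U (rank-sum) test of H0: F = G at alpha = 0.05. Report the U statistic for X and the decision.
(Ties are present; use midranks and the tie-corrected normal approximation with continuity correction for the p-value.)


Step 1: Combine and sort all 10 observations; assign midranks.
sorted (value, group): (5,X), (17,X), (17,Y), (19,X), (20,Y), (22,Y), (27,X), (30,X), (33,Y), (34,Y)
ranks: 5->1, 17->2.5, 17->2.5, 19->4, 20->5, 22->6, 27->7, 30->8, 33->9, 34->10
Step 2: Rank sum for X: R1 = 1 + 2.5 + 4 + 7 + 8 = 22.5.
Step 3: U_X = R1 - n1(n1+1)/2 = 22.5 - 5*6/2 = 22.5 - 15 = 7.5.
       U_Y = n1*n2 - U_X = 25 - 7.5 = 17.5.
Step 4: Ties are present, so use the tie-corrected normal approximation (with continuity correction) for the p-value.
Step 5: p-value = 0.345742; compare to alpha = 0.05. fail to reject H0.

U_X = 7.5, p = 0.345742, fail to reject H0 at alpha = 0.05.


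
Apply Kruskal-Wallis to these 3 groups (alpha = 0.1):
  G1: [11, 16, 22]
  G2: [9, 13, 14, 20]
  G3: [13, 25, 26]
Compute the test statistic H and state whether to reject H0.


Step 1: Combine all N = 10 observations and assign midranks.
sorted (value, group, rank): (9,G2,1), (11,G1,2), (13,G2,3.5), (13,G3,3.5), (14,G2,5), (16,G1,6), (20,G2,7), (22,G1,8), (25,G3,9), (26,G3,10)
Step 2: Sum ranks within each group.
R_1 = 16 (n_1 = 3)
R_2 = 16.5 (n_2 = 4)
R_3 = 22.5 (n_3 = 3)
Step 3: H = 12/(N(N+1)) * sum(R_i^2/n_i) - 3(N+1)
     = 12/(10*11) * (16^2/3 + 16.5^2/4 + 22.5^2/3) - 3*11
     = 0.109091 * 322.146 - 33
     = 2.143182.
Step 4: Ties present; correction factor C = 1 - 6/(10^3 - 10) = 0.993939. Corrected H = 2.143182 / 0.993939 = 2.156250.
Step 5: Under H0, H ~ chi^2(2); p-value = 0.340233.
Step 6: alpha = 0.1. fail to reject H0.

H = 2.1562, df = 2, p = 0.340233, fail to reject H0.


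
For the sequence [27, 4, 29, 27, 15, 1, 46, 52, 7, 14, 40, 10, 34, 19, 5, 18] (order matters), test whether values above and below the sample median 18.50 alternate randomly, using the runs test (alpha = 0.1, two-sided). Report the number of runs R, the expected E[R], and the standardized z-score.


Step 1: Compute median = 18.50; label A = above, B = below.
Labels in order: ABAABBAABBABAABB  (n_A = 8, n_B = 8)
Step 2: Count runs R = 10.
Step 3: Under H0 (random ordering), E[R] = 2*n_A*n_B/(n_A+n_B) + 1 = 2*8*8/16 + 1 = 9.0000.
        Var[R] = 2*n_A*n_B*(2*n_A*n_B - n_A - n_B) / ((n_A+n_B)^2 * (n_A+n_B-1)) = 14336/3840 = 3.7333.
        SD[R] = 1.9322.
Step 4: Continuity-corrected z = (R - 0.5 - E[R]) / SD[R] = (10 - 0.5 - 9.0000) / 1.9322 = 0.2588.
Step 5: Two-sided p-value via normal approximation = 2*(1 - Phi(|z|)) = 0.795809.
Step 6: alpha = 0.1. fail to reject H0.

R = 10, z = 0.2588, p = 0.795809, fail to reject H0.


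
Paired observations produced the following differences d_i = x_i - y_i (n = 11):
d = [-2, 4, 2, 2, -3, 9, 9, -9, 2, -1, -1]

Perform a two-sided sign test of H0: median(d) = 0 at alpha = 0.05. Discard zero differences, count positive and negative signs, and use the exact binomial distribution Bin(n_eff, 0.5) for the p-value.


Step 1: Discard zero differences. Original n = 11; n_eff = number of nonzero differences = 11.
Nonzero differences (with sign): -2, +4, +2, +2, -3, +9, +9, -9, +2, -1, -1
Step 2: Count signs: positive = 6, negative = 5.
Step 3: Under H0: P(positive) = 0.5, so the number of positives S ~ Bin(11, 0.5).
Step 4: Two-sided exact p-value = sum of Bin(11,0.5) probabilities at or below the observed probability = 1.000000.
Step 5: alpha = 0.05. fail to reject H0.

n_eff = 11, pos = 6, neg = 5, p = 1.000000, fail to reject H0.


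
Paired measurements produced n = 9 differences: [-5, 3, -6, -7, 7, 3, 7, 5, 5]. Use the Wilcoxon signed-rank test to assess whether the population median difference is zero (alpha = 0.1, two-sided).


Step 1: Drop any zero differences (none here) and take |d_i|.
|d| = [5, 3, 6, 7, 7, 3, 7, 5, 5]
Step 2: Midrank |d_i| (ties get averaged ranks).
ranks: |5|->4, |3|->1.5, |6|->6, |7|->8, |7|->8, |3|->1.5, |7|->8, |5|->4, |5|->4
Step 3: Attach original signs; sum ranks with positive sign and with negative sign.
W+ = 1.5 + 8 + 1.5 + 8 + 4 + 4 = 27
W- = 4 + 6 + 8 = 18
(Check: W+ + W- = 45 should equal n(n+1)/2 = 45.)
Step 4: Test statistic W = min(W+, W-) = 18.
Step 5: Ties in |d|, so use the tie-corrected normal approximation.
        E[W] = n(n+1)/4 = 9*10/4 = 22.5.
        Tie groups: |d|=3 (t=2), |d|=5 (t=3), |d|=7 (t=3); sum(t^3 - t) = 54.
        Var[W] = n(n+1)(2n+1)/24 - sum(t^3-t)/48 = 1710/24 - 54/48 = 70.125.
        z = (W - E[W]) / sqrt(Var[W]) = (18 - 22.5) / 8.3741 = -0.5374.
        Two-sided p = 2*Phi(z) = 0.591010.
Step 6: alpha = 0.1. fail to reject H0.

W+ = 27, W- = 18, W = min = 18, p = 0.591010, fail to reject H0.


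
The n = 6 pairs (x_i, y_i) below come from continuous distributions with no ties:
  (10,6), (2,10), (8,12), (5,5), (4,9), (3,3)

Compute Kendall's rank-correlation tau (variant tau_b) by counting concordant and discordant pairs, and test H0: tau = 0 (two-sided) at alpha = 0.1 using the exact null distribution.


Step 1: Enumerate the 15 unordered pairs (i,j) with i<j and classify each by sign(x_j-x_i) * sign(y_j-y_i).
  (1,2):dx=-8,dy=+4->D; (1,3):dx=-2,dy=+6->D; (1,4):dx=-5,dy=-1->C; (1,5):dx=-6,dy=+3->D
  (1,6):dx=-7,dy=-3->C; (2,3):dx=+6,dy=+2->C; (2,4):dx=+3,dy=-5->D; (2,5):dx=+2,dy=-1->D
  (2,6):dx=+1,dy=-7->D; (3,4):dx=-3,dy=-7->C; (3,5):dx=-4,dy=-3->C; (3,6):dx=-5,dy=-9->C
  (4,5):dx=-1,dy=+4->D; (4,6):dx=-2,dy=-2->C; (5,6):dx=-1,dy=-6->C
Step 2: C = 8, D = 7, total pairs = 15.
Step 3: tau = (C - D)/(n(n-1)/2) = (8 - 7)/15 = 0.066667.
Step 4: Exact two-sided p-value (enumerate n! = 720 permutations of y under H0): p = 1.000000.
Step 5: alpha = 0.1. fail to reject H0.

tau_b = 0.0667 (C=8, D=7), p = 1.000000, fail to reject H0.


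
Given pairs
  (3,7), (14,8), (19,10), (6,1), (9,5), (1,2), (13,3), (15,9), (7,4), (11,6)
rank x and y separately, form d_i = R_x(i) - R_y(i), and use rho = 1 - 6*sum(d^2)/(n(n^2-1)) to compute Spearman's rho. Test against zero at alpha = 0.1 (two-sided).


Step 1: Rank x and y separately (midranks; no ties here).
rank(x): 3->2, 14->8, 19->10, 6->3, 9->5, 1->1, 13->7, 15->9, 7->4, 11->6
rank(y): 7->7, 8->8, 10->10, 1->1, 5->5, 2->2, 3->3, 9->9, 4->4, 6->6
Step 2: d_i = R_x(i) - R_y(i); compute d_i^2.
  (2-7)^2=25, (8-8)^2=0, (10-10)^2=0, (3-1)^2=4, (5-5)^2=0, (1-2)^2=1, (7-3)^2=16, (9-9)^2=0, (4-4)^2=0, (6-6)^2=0
sum(d^2) = 46.
Step 3: rho = 1 - 6*46 / (10*(10^2 - 1)) = 1 - 276/990 = 0.721212.
Step 4: Under H0, t = rho * sqrt((n-2)/(1-rho^2)) = 2.9448 ~ t(8).
Step 5: Two-sided p-value from the t-distribution with 8 df = 0.018573.
Step 6: alpha = 0.1. reject H0.

rho = 0.7212, p = 0.018573, reject H0 at alpha = 0.1.


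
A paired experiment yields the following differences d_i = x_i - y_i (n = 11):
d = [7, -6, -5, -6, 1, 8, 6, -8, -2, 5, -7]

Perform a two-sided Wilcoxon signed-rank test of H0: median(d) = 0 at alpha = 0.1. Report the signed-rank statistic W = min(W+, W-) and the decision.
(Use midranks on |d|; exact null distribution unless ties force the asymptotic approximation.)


Step 1: Drop any zero differences (none here) and take |d_i|.
|d| = [7, 6, 5, 6, 1, 8, 6, 8, 2, 5, 7]
Step 2: Midrank |d_i| (ties get averaged ranks).
ranks: |7|->8.5, |6|->6, |5|->3.5, |6|->6, |1|->1, |8|->10.5, |6|->6, |8|->10.5, |2|->2, |5|->3.5, |7|->8.5
Step 3: Attach original signs; sum ranks with positive sign and with negative sign.
W+ = 8.5 + 1 + 10.5 + 6 + 3.5 = 29.5
W- = 6 + 3.5 + 6 + 10.5 + 2 + 8.5 = 36.5
(Check: W+ + W- = 66 should equal n(n+1)/2 = 66.)
Step 4: Test statistic W = min(W+, W-) = 29.5.
Step 5: Ties in |d|, so use the tie-corrected normal approximation.
        E[W] = n(n+1)/4 = 11*12/4 = 33.
        Tie groups: |d|=5 (t=2), |d|=6 (t=3), |d|=7 (t=2), |d|=8 (t=2); sum(t^3 - t) = 42.
        Var[W] = n(n+1)(2n+1)/24 - sum(t^3-t)/48 = 3036/24 - 42/48 = 125.625.
        z = (W - E[W]) / sqrt(Var[W]) = (29.5 - 33) / 11.2083 = -0.3123.
        Two-sided p = 2*Phi(z) = 0.754835.
Step 6: alpha = 0.1. fail to reject H0.

W+ = 29.5, W- = 36.5, W = min = 29.5, p = 0.754835, fail to reject H0.


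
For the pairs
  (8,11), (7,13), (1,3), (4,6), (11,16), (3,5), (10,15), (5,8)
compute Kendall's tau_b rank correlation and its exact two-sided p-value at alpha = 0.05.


Step 1: Enumerate the 28 unordered pairs (i,j) with i<j and classify each by sign(x_j-x_i) * sign(y_j-y_i).
  (1,2):dx=-1,dy=+2->D; (1,3):dx=-7,dy=-8->C; (1,4):dx=-4,dy=-5->C; (1,5):dx=+3,dy=+5->C
  (1,6):dx=-5,dy=-6->C; (1,7):dx=+2,dy=+4->C; (1,8):dx=-3,dy=-3->C; (2,3):dx=-6,dy=-10->C
  (2,4):dx=-3,dy=-7->C; (2,5):dx=+4,dy=+3->C; (2,6):dx=-4,dy=-8->C; (2,7):dx=+3,dy=+2->C
  (2,8):dx=-2,dy=-5->C; (3,4):dx=+3,dy=+3->C; (3,5):dx=+10,dy=+13->C; (3,6):dx=+2,dy=+2->C
  (3,7):dx=+9,dy=+12->C; (3,8):dx=+4,dy=+5->C; (4,5):dx=+7,dy=+10->C; (4,6):dx=-1,dy=-1->C
  (4,7):dx=+6,dy=+9->C; (4,8):dx=+1,dy=+2->C; (5,6):dx=-8,dy=-11->C; (5,7):dx=-1,dy=-1->C
  (5,8):dx=-6,dy=-8->C; (6,7):dx=+7,dy=+10->C; (6,8):dx=+2,dy=+3->C; (7,8):dx=-5,dy=-7->C
Step 2: C = 27, D = 1, total pairs = 28.
Step 3: tau = (C - D)/(n(n-1)/2) = (27 - 1)/28 = 0.928571.
Step 4: Exact two-sided p-value (enumerate n! = 40320 permutations of y under H0): p = 0.000397.
Step 5: alpha = 0.05. reject H0.

tau_b = 0.9286 (C=27, D=1), p = 0.000397, reject H0.


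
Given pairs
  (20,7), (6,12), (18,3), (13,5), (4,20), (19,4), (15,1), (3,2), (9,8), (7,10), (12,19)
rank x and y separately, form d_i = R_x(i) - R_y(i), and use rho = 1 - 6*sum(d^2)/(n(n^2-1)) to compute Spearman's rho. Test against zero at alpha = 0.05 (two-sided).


Step 1: Rank x and y separately (midranks; no ties here).
rank(x): 20->11, 6->3, 18->9, 13->7, 4->2, 19->10, 15->8, 3->1, 9->5, 7->4, 12->6
rank(y): 7->6, 12->9, 3->3, 5->5, 20->11, 4->4, 1->1, 2->2, 8->7, 10->8, 19->10
Step 2: d_i = R_x(i) - R_y(i); compute d_i^2.
  (11-6)^2=25, (3-9)^2=36, (9-3)^2=36, (7-5)^2=4, (2-11)^2=81, (10-4)^2=36, (8-1)^2=49, (1-2)^2=1, (5-7)^2=4, (4-8)^2=16, (6-10)^2=16
sum(d^2) = 304.
Step 3: rho = 1 - 6*304 / (11*(11^2 - 1)) = 1 - 1824/1320 = -0.381818.
Step 4: Under H0, t = rho * sqrt((n-2)/(1-rho^2)) = -1.2394 ~ t(9).
Step 5: Two-sided p-value from the t-distribution with 9 df = 0.246560.
Step 6: alpha = 0.05. fail to reject H0.

rho = -0.3818, p = 0.246560, fail to reject H0 at alpha = 0.05.


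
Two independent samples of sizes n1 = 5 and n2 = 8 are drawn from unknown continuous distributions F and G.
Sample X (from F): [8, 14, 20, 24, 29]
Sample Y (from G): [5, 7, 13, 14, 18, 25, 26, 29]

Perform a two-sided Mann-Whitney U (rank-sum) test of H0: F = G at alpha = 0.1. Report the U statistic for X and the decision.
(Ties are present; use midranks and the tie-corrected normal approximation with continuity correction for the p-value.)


Step 1: Combine and sort all 13 observations; assign midranks.
sorted (value, group): (5,Y), (7,Y), (8,X), (13,Y), (14,X), (14,Y), (18,Y), (20,X), (24,X), (25,Y), (26,Y), (29,X), (29,Y)
ranks: 5->1, 7->2, 8->3, 13->4, 14->5.5, 14->5.5, 18->7, 20->8, 24->9, 25->10, 26->11, 29->12.5, 29->12.5
Step 2: Rank sum for X: R1 = 3 + 5.5 + 8 + 9 + 12.5 = 38.
Step 3: U_X = R1 - n1(n1+1)/2 = 38 - 5*6/2 = 38 - 15 = 23.
       U_Y = n1*n2 - U_X = 40 - 23 = 17.
Step 4: Ties are present, so use the tie-corrected normal approximation (with continuity correction) for the p-value.
Step 5: p-value = 0.713640; compare to alpha = 0.1. fail to reject H0.

U_X = 23, p = 0.713640, fail to reject H0 at alpha = 0.1.


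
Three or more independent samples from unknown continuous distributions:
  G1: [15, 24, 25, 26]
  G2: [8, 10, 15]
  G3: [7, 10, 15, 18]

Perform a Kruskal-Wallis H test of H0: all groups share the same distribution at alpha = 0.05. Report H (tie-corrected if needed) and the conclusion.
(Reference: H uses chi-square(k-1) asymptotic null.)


Step 1: Combine all N = 11 observations and assign midranks.
sorted (value, group, rank): (7,G3,1), (8,G2,2), (10,G2,3.5), (10,G3,3.5), (15,G1,6), (15,G2,6), (15,G3,6), (18,G3,8), (24,G1,9), (25,G1,10), (26,G1,11)
Step 2: Sum ranks within each group.
R_1 = 36 (n_1 = 4)
R_2 = 11.5 (n_2 = 3)
R_3 = 18.5 (n_3 = 4)
Step 3: H = 12/(N(N+1)) * sum(R_i^2/n_i) - 3(N+1)
     = 12/(11*12) * (36^2/4 + 11.5^2/3 + 18.5^2/4) - 3*12
     = 0.090909 * 453.646 - 36
     = 5.240530.
Step 4: Ties present; correction factor C = 1 - 30/(11^3 - 11) = 0.977273. Corrected H = 5.240530 / 0.977273 = 5.362403.
Step 5: Under H0, H ~ chi^2(2); p-value = 0.068481.
Step 6: alpha = 0.05. fail to reject H0.

H = 5.3624, df = 2, p = 0.068481, fail to reject H0.


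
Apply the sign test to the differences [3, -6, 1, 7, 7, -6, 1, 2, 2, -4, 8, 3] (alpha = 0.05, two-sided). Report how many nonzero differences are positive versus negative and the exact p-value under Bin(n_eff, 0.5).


Step 1: Discard zero differences. Original n = 12; n_eff = number of nonzero differences = 12.
Nonzero differences (with sign): +3, -6, +1, +7, +7, -6, +1, +2, +2, -4, +8, +3
Step 2: Count signs: positive = 9, negative = 3.
Step 3: Under H0: P(positive) = 0.5, so the number of positives S ~ Bin(12, 0.5).
Step 4: Two-sided exact p-value = sum of Bin(12,0.5) probabilities at or below the observed probability = 0.145996.
Step 5: alpha = 0.05. fail to reject H0.

n_eff = 12, pos = 9, neg = 3, p = 0.145996, fail to reject H0.


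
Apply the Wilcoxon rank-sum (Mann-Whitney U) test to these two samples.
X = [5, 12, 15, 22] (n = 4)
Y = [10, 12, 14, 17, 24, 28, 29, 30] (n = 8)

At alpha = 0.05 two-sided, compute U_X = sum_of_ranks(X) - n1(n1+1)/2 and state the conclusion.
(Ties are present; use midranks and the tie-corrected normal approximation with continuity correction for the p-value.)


Step 1: Combine and sort all 12 observations; assign midranks.
sorted (value, group): (5,X), (10,Y), (12,X), (12,Y), (14,Y), (15,X), (17,Y), (22,X), (24,Y), (28,Y), (29,Y), (30,Y)
ranks: 5->1, 10->2, 12->3.5, 12->3.5, 14->5, 15->6, 17->7, 22->8, 24->9, 28->10, 29->11, 30->12
Step 2: Rank sum for X: R1 = 1 + 3.5 + 6 + 8 = 18.5.
Step 3: U_X = R1 - n1(n1+1)/2 = 18.5 - 4*5/2 = 18.5 - 10 = 8.5.
       U_Y = n1*n2 - U_X = 32 - 8.5 = 23.5.
Step 4: Ties are present, so use the tie-corrected normal approximation (with continuity correction) for the p-value.
Step 5: p-value = 0.233663; compare to alpha = 0.05. fail to reject H0.

U_X = 8.5, p = 0.233663, fail to reject H0 at alpha = 0.05.


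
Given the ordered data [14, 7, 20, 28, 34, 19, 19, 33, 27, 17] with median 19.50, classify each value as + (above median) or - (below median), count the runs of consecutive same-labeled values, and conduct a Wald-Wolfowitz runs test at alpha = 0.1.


Step 1: Compute median = 19.50; label A = above, B = below.
Labels in order: BBAAABBAAB  (n_A = 5, n_B = 5)
Step 2: Count runs R = 5.
Step 3: Under H0 (random ordering), E[R] = 2*n_A*n_B/(n_A+n_B) + 1 = 2*5*5/10 + 1 = 6.0000.
        Var[R] = 2*n_A*n_B*(2*n_A*n_B - n_A - n_B) / ((n_A+n_B)^2 * (n_A+n_B-1)) = 2000/900 = 2.2222.
        SD[R] = 1.4907.
Step 4: Continuity-corrected z = (R + 0.5 - E[R]) / SD[R] = (5 + 0.5 - 6.0000) / 1.4907 = -0.3354.
Step 5: Two-sided p-value via normal approximation = 2*(1 - Phi(|z|)) = 0.737316.
Step 6: alpha = 0.1. fail to reject H0.

R = 5, z = -0.3354, p = 0.737316, fail to reject H0.


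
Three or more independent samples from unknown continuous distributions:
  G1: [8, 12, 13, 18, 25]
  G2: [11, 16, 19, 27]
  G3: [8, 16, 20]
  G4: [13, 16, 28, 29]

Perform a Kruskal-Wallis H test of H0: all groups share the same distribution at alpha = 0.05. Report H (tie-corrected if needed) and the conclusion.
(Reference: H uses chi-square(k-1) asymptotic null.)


Step 1: Combine all N = 16 observations and assign midranks.
sorted (value, group, rank): (8,G1,1.5), (8,G3,1.5), (11,G2,3), (12,G1,4), (13,G1,5.5), (13,G4,5.5), (16,G2,8), (16,G3,8), (16,G4,8), (18,G1,10), (19,G2,11), (20,G3,12), (25,G1,13), (27,G2,14), (28,G4,15), (29,G4,16)
Step 2: Sum ranks within each group.
R_1 = 34 (n_1 = 5)
R_2 = 36 (n_2 = 4)
R_3 = 21.5 (n_3 = 3)
R_4 = 44.5 (n_4 = 4)
Step 3: H = 12/(N(N+1)) * sum(R_i^2/n_i) - 3(N+1)
     = 12/(16*17) * (34^2/5 + 36^2/4 + 21.5^2/3 + 44.5^2/4) - 3*17
     = 0.044118 * 1204.35 - 51
     = 2.132904.
Step 4: Ties present; correction factor C = 1 - 36/(16^3 - 16) = 0.991176. Corrected H = 2.132904 / 0.991176 = 2.151892.
Step 5: Under H0, H ~ chi^2(3); p-value = 0.541486.
Step 6: alpha = 0.05. fail to reject H0.

H = 2.1519, df = 3, p = 0.541486, fail to reject H0.


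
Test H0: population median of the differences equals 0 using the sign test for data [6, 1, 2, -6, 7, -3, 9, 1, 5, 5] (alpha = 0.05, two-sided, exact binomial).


Step 1: Discard zero differences. Original n = 10; n_eff = number of nonzero differences = 10.
Nonzero differences (with sign): +6, +1, +2, -6, +7, -3, +9, +1, +5, +5
Step 2: Count signs: positive = 8, negative = 2.
Step 3: Under H0: P(positive) = 0.5, so the number of positives S ~ Bin(10, 0.5).
Step 4: Two-sided exact p-value = sum of Bin(10,0.5) probabilities at or below the observed probability = 0.109375.
Step 5: alpha = 0.05. fail to reject H0.

n_eff = 10, pos = 8, neg = 2, p = 0.109375, fail to reject H0.


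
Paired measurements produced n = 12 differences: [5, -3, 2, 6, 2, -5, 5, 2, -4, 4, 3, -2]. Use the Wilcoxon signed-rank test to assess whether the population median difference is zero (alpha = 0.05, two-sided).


Step 1: Drop any zero differences (none here) and take |d_i|.
|d| = [5, 3, 2, 6, 2, 5, 5, 2, 4, 4, 3, 2]
Step 2: Midrank |d_i| (ties get averaged ranks).
ranks: |5|->10, |3|->5.5, |2|->2.5, |6|->12, |2|->2.5, |5|->10, |5|->10, |2|->2.5, |4|->7.5, |4|->7.5, |3|->5.5, |2|->2.5
Step 3: Attach original signs; sum ranks with positive sign and with negative sign.
W+ = 10 + 2.5 + 12 + 2.5 + 10 + 2.5 + 7.5 + 5.5 = 52.5
W- = 5.5 + 10 + 7.5 + 2.5 = 25.5
(Check: W+ + W- = 78 should equal n(n+1)/2 = 78.)
Step 4: Test statistic W = min(W+, W-) = 25.5.
Step 5: Ties in |d|, so use the tie-corrected normal approximation.
        E[W] = n(n+1)/4 = 12*13/4 = 39.
        Tie groups: |d|=2 (t=4), |d|=3 (t=2), |d|=4 (t=2), |d|=5 (t=3); sum(t^3 - t) = 96.
        Var[W] = n(n+1)(2n+1)/24 - sum(t^3-t)/48 = 3900/24 - 96/48 = 160.5.
        z = (W - E[W]) / sqrt(Var[W]) = (25.5 - 39) / 12.6689 = -1.0656.
        Two-sided p = 2*Phi(z) = 0.286602.
Step 6: alpha = 0.05. fail to reject H0.

W+ = 52.5, W- = 25.5, W = min = 25.5, p = 0.286602, fail to reject H0.


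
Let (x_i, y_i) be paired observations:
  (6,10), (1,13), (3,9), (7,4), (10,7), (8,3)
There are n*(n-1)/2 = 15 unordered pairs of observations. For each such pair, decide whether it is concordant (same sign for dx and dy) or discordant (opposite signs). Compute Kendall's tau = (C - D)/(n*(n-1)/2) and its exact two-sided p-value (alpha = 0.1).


Step 1: Enumerate the 15 unordered pairs (i,j) with i<j and classify each by sign(x_j-x_i) * sign(y_j-y_i).
  (1,2):dx=-5,dy=+3->D; (1,3):dx=-3,dy=-1->C; (1,4):dx=+1,dy=-6->D; (1,5):dx=+4,dy=-3->D
  (1,6):dx=+2,dy=-7->D; (2,3):dx=+2,dy=-4->D; (2,4):dx=+6,dy=-9->D; (2,5):dx=+9,dy=-6->D
  (2,6):dx=+7,dy=-10->D; (3,4):dx=+4,dy=-5->D; (3,5):dx=+7,dy=-2->D; (3,6):dx=+5,dy=-6->D
  (4,5):dx=+3,dy=+3->C; (4,6):dx=+1,dy=-1->D; (5,6):dx=-2,dy=-4->C
Step 2: C = 3, D = 12, total pairs = 15.
Step 3: tau = (C - D)/(n(n-1)/2) = (3 - 12)/15 = -0.600000.
Step 4: Exact two-sided p-value (enumerate n! = 720 permutations of y under H0): p = 0.136111.
Step 5: alpha = 0.1. fail to reject H0.

tau_b = -0.6000 (C=3, D=12), p = 0.136111, fail to reject H0.


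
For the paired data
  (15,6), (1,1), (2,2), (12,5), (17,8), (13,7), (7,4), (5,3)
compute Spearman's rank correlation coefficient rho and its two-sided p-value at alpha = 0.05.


Step 1: Rank x and y separately (midranks; no ties here).
rank(x): 15->7, 1->1, 2->2, 12->5, 17->8, 13->6, 7->4, 5->3
rank(y): 6->6, 1->1, 2->2, 5->5, 8->8, 7->7, 4->4, 3->3
Step 2: d_i = R_x(i) - R_y(i); compute d_i^2.
  (7-6)^2=1, (1-1)^2=0, (2-2)^2=0, (5-5)^2=0, (8-8)^2=0, (6-7)^2=1, (4-4)^2=0, (3-3)^2=0
sum(d^2) = 2.
Step 3: rho = 1 - 6*2 / (8*(8^2 - 1)) = 1 - 12/504 = 0.976190.
Step 4: Under H0, t = rho * sqrt((n-2)/(1-rho^2)) = 11.0235 ~ t(6).
Step 5: Two-sided p-value from the t-distribution with 6 df = 0.000033.
Step 6: alpha = 0.05. reject H0.

rho = 0.9762, p = 0.000033, reject H0 at alpha = 0.05.


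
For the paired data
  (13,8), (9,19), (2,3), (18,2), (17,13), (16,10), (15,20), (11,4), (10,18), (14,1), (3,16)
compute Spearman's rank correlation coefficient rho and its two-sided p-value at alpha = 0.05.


Step 1: Rank x and y separately (midranks; no ties here).
rank(x): 13->6, 9->3, 2->1, 18->11, 17->10, 16->9, 15->8, 11->5, 10->4, 14->7, 3->2
rank(y): 8->5, 19->10, 3->3, 2->2, 13->7, 10->6, 20->11, 4->4, 18->9, 1->1, 16->8
Step 2: d_i = R_x(i) - R_y(i); compute d_i^2.
  (6-5)^2=1, (3-10)^2=49, (1-3)^2=4, (11-2)^2=81, (10-7)^2=9, (9-6)^2=9, (8-11)^2=9, (5-4)^2=1, (4-9)^2=25, (7-1)^2=36, (2-8)^2=36
sum(d^2) = 260.
Step 3: rho = 1 - 6*260 / (11*(11^2 - 1)) = 1 - 1560/1320 = -0.181818.
Step 4: Under H0, t = rho * sqrt((n-2)/(1-rho^2)) = -0.5547 ~ t(9).
Step 5: Two-sided p-value from the t-distribution with 9 df = 0.592615.
Step 6: alpha = 0.05. fail to reject H0.

rho = -0.1818, p = 0.592615, fail to reject H0 at alpha = 0.05.


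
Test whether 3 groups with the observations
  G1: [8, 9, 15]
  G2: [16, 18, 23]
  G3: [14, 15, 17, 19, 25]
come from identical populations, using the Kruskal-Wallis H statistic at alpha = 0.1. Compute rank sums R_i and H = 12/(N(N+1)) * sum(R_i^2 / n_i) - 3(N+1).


Step 1: Combine all N = 11 observations and assign midranks.
sorted (value, group, rank): (8,G1,1), (9,G1,2), (14,G3,3), (15,G1,4.5), (15,G3,4.5), (16,G2,6), (17,G3,7), (18,G2,8), (19,G3,9), (23,G2,10), (25,G3,11)
Step 2: Sum ranks within each group.
R_1 = 7.5 (n_1 = 3)
R_2 = 24 (n_2 = 3)
R_3 = 34.5 (n_3 = 5)
Step 3: H = 12/(N(N+1)) * sum(R_i^2/n_i) - 3(N+1)
     = 12/(11*12) * (7.5^2/3 + 24^2/3 + 34.5^2/5) - 3*12
     = 0.090909 * 448.8 - 36
     = 4.800000.
Step 4: Ties present; correction factor C = 1 - 6/(11^3 - 11) = 0.995455. Corrected H = 4.800000 / 0.995455 = 4.821918.
Step 5: Under H0, H ~ chi^2(2); p-value = 0.089729.
Step 6: alpha = 0.1. reject H0.

H = 4.8219, df = 2, p = 0.089729, reject H0.
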